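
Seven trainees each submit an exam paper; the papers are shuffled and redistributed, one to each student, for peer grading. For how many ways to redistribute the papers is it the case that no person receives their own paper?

1854

!7 = 7! · Σ_{k=0}^{7} (-1)^k/k!
= 7! - 7!/1! + 7!/2! - 7!/3! + 7!/4! - 7!/5! + 7!/6! - 7!/7!
= 5040 - 5040 + 2520 - 840 + 210 - 42 + 7 - 1
= 1854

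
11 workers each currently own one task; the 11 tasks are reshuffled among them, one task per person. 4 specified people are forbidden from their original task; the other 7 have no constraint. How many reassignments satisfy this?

27422640

Let A_j be the event that the j-th constrained one is fixed. By inclusion-exclusion over the 4 events:
Σ_{j=0}^{4} (-1)^j C(4,j)(11-j)!
= C(4,0)·11! - C(4,1)·10! + C(4,2)·9! - C(4,3)·8! + C(4,4)·7!
= 39916800 - 14515200 + 2177280 - 161280 + 5040
= 27422640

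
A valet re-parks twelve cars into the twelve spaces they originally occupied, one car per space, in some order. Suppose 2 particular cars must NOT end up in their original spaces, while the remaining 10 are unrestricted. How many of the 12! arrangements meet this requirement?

402796800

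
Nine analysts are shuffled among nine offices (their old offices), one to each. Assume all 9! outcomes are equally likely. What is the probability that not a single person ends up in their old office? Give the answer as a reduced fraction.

16687/45360

Favorable outcomes: !9 = 133496.
Total outcomes: 9! = 362880.
Probability = 133496/362880 = 16687/45360.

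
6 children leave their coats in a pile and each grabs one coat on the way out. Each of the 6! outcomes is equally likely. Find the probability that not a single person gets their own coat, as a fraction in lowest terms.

53/144

Favorable outcomes: !6 = 265.
Total outcomes: 6! = 720.
Probability = 265/720 = 53/144.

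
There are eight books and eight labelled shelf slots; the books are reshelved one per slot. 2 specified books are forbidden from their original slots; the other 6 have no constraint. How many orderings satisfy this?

30960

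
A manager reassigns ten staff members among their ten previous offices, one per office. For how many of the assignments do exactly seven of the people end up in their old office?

240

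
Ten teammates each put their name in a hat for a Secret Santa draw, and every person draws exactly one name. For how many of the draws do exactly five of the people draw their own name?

11088

Choose which 5 of the 10 are fixed: C(10,5) = 252.
The remaining 5 must be deranged: !5 = 44.
Total: 252 × 44 = 11088.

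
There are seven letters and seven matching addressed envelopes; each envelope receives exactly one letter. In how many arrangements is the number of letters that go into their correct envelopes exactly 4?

70

Choose which 4 of the 7 are fixed: C(7,4) = 35.
The remaining 3 must be deranged: !3 = 2.
Total: 35 × 2 = 70.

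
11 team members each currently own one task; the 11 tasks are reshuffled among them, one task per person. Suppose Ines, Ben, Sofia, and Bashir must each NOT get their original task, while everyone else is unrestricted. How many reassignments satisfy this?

Let A_j be the event that the j-th constrained one is fixed. By inclusion-exclusion over the 4 events:
Σ_{j=0}^{4} (-1)^j C(4,j)(11-j)!
= C(4,0)·11! - C(4,1)·10! + C(4,2)·9! - C(4,3)·8! + C(4,4)·7!
= 39916800 - 14515200 + 2177280 - 161280 + 5040
= 27422640

27422640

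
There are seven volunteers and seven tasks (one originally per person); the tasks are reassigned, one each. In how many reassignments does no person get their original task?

The number of derangements of 7 is !7 = Σ_{k=0}^{7} (-1)^k·7!/k!
= 7! - 7!/1! + 7!/2! - 7!/3! + 7!/4! - 7!/5! + 7!/6! - 7!/7!
= 5040 - 5040 + 2520 - 840 + 210 - 42 + 7 - 1
= 1854

1854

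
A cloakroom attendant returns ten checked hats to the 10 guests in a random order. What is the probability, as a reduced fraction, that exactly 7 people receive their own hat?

1/15120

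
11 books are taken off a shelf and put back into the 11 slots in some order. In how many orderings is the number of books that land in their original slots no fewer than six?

23684

# with exactly i fixed is C(11,i)·!(11-i); sum over i=6..11:
  i=6: C(11,6)·!5 = 462·44 = 20328
  i=7: C(11,7)·!4 = 330·9 = 2970
  i=8: C(11,8)·!3 = 165·2 = 330
  i=9: C(11,9)·!2 = 55·1 = 55
  i=10: C(11,10)·!1 = 11·0 = 0
  i=11: C(11,11)·!0 = 1·1 = 1
Total = 23684.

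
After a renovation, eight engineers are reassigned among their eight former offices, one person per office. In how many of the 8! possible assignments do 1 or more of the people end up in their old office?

# with exactly i fixed is C(8,i)·!(8-i); sum over i=1..8:
  i=1: C(8,1)·!7 = 8·1854 = 14832
  i=2: C(8,2)·!6 = 28·265 = 7420
  i=3: C(8,3)·!5 = 56·44 = 2464
  i=4: C(8,4)·!4 = 70·9 = 630
  i=5: C(8,5)·!3 = 56·2 = 112
  i=6: C(8,6)·!2 = 28·1 = 28
  i=7: C(8,7)·!1 = 8·0 = 0
  i=8: C(8,8)·!0 = 1·1 = 1
Total = 25487.

25487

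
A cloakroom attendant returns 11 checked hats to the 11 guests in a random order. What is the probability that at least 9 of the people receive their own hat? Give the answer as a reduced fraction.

1/712800

Favorable outcomes: Σ_{i≥9} C(11,i)·!(11-i) = 55·1 + 11·0 + 1·1 = 56.
Total outcomes: 11! = 39916800.
Probability = 56/39916800 = 1/712800.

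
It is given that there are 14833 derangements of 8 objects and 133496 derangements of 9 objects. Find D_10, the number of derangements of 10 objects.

1334961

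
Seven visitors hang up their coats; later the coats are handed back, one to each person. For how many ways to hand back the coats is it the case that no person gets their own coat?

Use !n = n·!(n-1) + (-1)^n.
!7 = 7·265 - 1 = 1854

1854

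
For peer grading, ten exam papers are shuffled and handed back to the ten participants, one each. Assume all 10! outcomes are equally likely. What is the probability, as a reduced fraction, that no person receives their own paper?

16481/44800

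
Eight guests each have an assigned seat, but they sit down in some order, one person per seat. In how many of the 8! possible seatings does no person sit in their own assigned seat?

14833

!8 = 8! · Σ_{k=0}^{8} (-1)^k/k!
= 8! - 8!/1! + 8!/2! - 8!/3! + 8!/4! - 8!/5! + 8!/6! - 8!/7! + 8!/8!
= 40320 - 40320 + 20160 - 6720 + 1680 - 336 + 56 - 8 + 1
= 14833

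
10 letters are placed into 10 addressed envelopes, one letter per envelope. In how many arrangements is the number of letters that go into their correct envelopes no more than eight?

3628799

Sum C(10,i)·!(10-i) for i = 0..8:
  i=0: C(10,0)·!10 = 1·1334961 = 1334961
  i=1: C(10,1)·!9 = 10·133496 = 1334960
  i=2: C(10,2)·!8 = 45·14833 = 667485
  i=3: C(10,3)·!7 = 120·1854 = 222480
  i=4: C(10,4)·!6 = 210·265 = 55650
  i=5: C(10,5)·!5 = 252·44 = 11088
  i=6: C(10,6)·!4 = 210·9 = 1890
  i=7: C(10,7)·!3 = 120·2 = 240
  i=8: C(10,8)·!2 = 45·1 = 45
Total = 3628799.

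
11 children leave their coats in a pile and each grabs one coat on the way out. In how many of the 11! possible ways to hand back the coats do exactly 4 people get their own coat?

611820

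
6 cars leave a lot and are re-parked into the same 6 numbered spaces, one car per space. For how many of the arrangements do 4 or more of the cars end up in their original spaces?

Sum C(6,i)·!(6-i) for i = 4..6:
  i=4: C(6,4)·!2 = 15·1 = 15
  i=5: C(6,5)·!1 = 6·0 = 0
  i=6: C(6,6)·!0 = 1·1 = 1
Total = 16.

16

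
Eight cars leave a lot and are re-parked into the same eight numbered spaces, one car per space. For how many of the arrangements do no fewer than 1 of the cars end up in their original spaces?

# with exactly i fixed is C(8,i)·!(8-i); sum over i=1..8:
  i=1: C(8,1)·!7 = 8·1854 = 14832
  i=2: C(8,2)·!6 = 28·265 = 7420
  i=3: C(8,3)·!5 = 56·44 = 2464
  i=4: C(8,4)·!4 = 70·9 = 630
  i=5: C(8,5)·!3 = 56·2 = 112
  i=6: C(8,6)·!2 = 28·1 = 28
  i=7: C(8,7)·!1 = 8·0 = 0
  i=8: C(8,8)·!0 = 1·1 = 1
Total = 25487.

25487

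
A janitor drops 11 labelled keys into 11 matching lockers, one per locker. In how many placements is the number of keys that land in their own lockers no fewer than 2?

10547659

# with exactly i fixed is C(11,i)·!(11-i); sum over i=2..11:
  i=2: C(11,2)·!9 = 55·133496 = 7342280
  i=3: C(11,3)·!8 = 165·14833 = 2447445
  i=4: C(11,4)·!7 = 330·1854 = 611820
  i=5: C(11,5)·!6 = 462·265 = 122430
  i=6: C(11,6)·!5 = 462·44 = 20328
  i=7: C(11,7)·!4 = 330·9 = 2970
  i=8: C(11,8)·!3 = 165·2 = 330
  i=9: C(11,9)·!2 = 55·1 = 55
  i=10: C(11,10)·!1 = 11·0 = 0
  i=11: C(11,11)·!0 = 1·1 = 1
Total = 10547659.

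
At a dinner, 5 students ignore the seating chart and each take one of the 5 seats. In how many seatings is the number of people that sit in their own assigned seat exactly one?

Pick the single fixed position: C(5,1) = 5 ways.
The remaining 4 must be deranged: !4 = 9.
Total: 5 × 9 = 45.

45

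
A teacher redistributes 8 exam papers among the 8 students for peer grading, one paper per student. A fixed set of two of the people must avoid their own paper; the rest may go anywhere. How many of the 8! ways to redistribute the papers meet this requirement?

30960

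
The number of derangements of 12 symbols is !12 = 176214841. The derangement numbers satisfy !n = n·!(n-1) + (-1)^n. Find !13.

2290792932

!13 = 13·176214841 - 1 = 2290792932.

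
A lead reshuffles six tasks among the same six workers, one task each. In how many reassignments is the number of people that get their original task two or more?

Sum C(6,i)·!(6-i) for i = 2..6:
  i=2: C(6,2)·!4 = 15·9 = 135
  i=3: C(6,3)·!3 = 20·2 = 40
  i=4: C(6,4)·!2 = 15·1 = 15
  i=5: C(6,5)·!1 = 6·0 = 0
  i=6: C(6,6)·!0 = 1·1 = 1
Total = 191.

191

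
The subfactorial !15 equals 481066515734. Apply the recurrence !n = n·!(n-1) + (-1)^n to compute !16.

!16 = 16·481066515734 + 1 = 7697064251745.

7697064251745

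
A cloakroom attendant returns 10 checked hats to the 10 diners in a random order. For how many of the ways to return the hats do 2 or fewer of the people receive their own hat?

Sum C(10,i)·!(10-i) for i = 0..2:
  i=0: C(10,0)·!10 = 1·1334961 = 1334961
  i=1: C(10,1)·!9 = 10·133496 = 1334960
  i=2: C(10,2)·!8 = 45·14833 = 667485
Total = 3337406.

3337406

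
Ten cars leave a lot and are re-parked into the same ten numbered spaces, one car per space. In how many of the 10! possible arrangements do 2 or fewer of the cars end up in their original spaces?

3337406

# with exactly i fixed is C(10,i)·!(10-i); sum over i=0..2:
  i=0: C(10,0)·!10 = 1·1334961 = 1334961
  i=1: C(10,1)·!9 = 10·133496 = 1334960
  i=2: C(10,2)·!8 = 45·14833 = 667485
Total = 3337406.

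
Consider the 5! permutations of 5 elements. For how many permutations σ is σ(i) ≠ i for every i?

!5 = 5! · Σ_{k=0}^{5} (-1)^k/k!
= 5! - 5!/1! + 5!/2! - 5!/3! + 5!/4! - 5!/5!
= 120 - 120 + 60 - 20 + 5 - 1
= 44

44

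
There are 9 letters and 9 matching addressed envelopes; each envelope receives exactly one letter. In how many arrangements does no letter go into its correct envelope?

The subfactorial !9 = [9!/e] (nearest integer).
9! = 362880, and 362880/e ≈ 133496.09, so !9 = 133496.

133496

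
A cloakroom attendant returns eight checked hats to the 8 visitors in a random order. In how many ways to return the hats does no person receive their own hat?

Use !n = (n-1)(!(n-1) + !(n-2)).
!8 = 7·(1854 + 265) = 7·2119 = 14833

14833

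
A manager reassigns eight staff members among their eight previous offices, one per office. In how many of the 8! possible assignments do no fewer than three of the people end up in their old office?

3235

Sum C(8,i)·!(8-i) for i = 3..8:
  i=3: C(8,3)·!5 = 56·44 = 2464
  i=4: C(8,4)·!4 = 70·9 = 630
  i=5: C(8,5)·!3 = 56·2 = 112
  i=6: C(8,6)·!2 = 28·1 = 28
  i=7: C(8,7)·!1 = 8·0 = 0
  i=8: C(8,8)·!0 = 1·1 = 1
Total = 3235.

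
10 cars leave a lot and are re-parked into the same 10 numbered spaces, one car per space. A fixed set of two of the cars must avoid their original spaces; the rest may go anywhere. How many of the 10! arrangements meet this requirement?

2943360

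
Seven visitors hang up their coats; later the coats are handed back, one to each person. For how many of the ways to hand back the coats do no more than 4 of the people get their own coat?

Sum C(7,i)·!(7-i) for i = 0..4:
  i=0: C(7,0)·!7 = 1·1854 = 1854
  i=1: C(7,1)·!6 = 7·265 = 1855
  i=2: C(7,2)·!5 = 21·44 = 924
  i=3: C(7,3)·!4 = 35·9 = 315
  i=4: C(7,4)·!3 = 35·2 = 70
Total = 5018.

5018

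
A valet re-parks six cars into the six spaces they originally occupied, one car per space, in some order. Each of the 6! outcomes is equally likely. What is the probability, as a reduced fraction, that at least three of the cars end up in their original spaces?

7/90

Favorable outcomes: Σ_{i≥3} C(6,i)·!(6-i) = 20·2 + 15·1 + 6·0 + 1·1 = 56.
Total outcomes: 6! = 720.
Probability = 56/720 = 7/90.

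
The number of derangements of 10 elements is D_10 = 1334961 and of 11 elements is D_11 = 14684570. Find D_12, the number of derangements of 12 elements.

176214841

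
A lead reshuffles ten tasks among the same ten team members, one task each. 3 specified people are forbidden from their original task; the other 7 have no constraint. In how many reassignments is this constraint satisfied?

Inclusion-exclusion on the 3 forbidden self-matches:
Σ_{j=0}^{3} (-1)^j C(3,j)(10-j)!
= C(3,0)·10! - C(3,1)·9! + C(3,2)·8! - C(3,3)·7!
= 3628800 - 1088640 + 120960 - 5040
= 2656080

2656080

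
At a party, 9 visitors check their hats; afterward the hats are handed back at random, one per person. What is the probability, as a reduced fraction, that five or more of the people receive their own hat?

1339/362880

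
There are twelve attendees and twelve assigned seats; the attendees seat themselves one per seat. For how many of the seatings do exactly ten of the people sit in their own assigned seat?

66

Pick the 10 fixed positions: C(12,10) = 66 ways.
The remaining 2 must be deranged: !2 = 1.
Total: 66 × 1 = 66.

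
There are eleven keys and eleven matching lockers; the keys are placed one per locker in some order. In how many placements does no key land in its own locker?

By inclusion-exclusion, !11 = Σ (-1)^k · 11!/k! for k=0..11
= 11! - 11!/1! + 11!/2! - 11!/3! + 11!/4! - 11!/5! + 11!/6! - 11!/7! + 11!/8! - 11!/9! + 11!/10! - 11!/11!
= 39916800 - 39916800 + 19958400 - 6652800 + 1663200 - 332640 + 55440 - 7920 + 990 - 110 + 11 - 1
= 14684570

14684570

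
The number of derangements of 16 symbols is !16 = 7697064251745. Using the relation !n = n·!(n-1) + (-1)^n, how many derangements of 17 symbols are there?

!17 = 17·7697064251745 - 1 = 130850092279664.

130850092279664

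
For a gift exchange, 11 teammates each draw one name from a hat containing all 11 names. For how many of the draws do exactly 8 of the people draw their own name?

330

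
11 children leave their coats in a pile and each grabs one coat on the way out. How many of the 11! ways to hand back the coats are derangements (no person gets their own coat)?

!11 = 11! · Σ_{k=0}^{11} (-1)^k/k!
= 11! - 11!/1! + 11!/2! - 11!/3! + 11!/4! - 11!/5! + 11!/6! - 11!/7! + 11!/8! - 11!/9! + 11!/10! - 11!/11!
= 39916800 - 39916800 + 19958400 - 6652800 + 1663200 - 332640 + 55440 - 7920 + 990 - 110 + 11 - 1
= 14684570

14684570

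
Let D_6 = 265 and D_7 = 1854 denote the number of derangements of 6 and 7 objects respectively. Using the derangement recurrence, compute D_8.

14833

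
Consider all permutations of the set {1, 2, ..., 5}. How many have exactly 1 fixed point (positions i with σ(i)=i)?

Choose which one of the 5 is fixed: C(5,1) = 5.
The remaining 4 must be deranged: !4 = 9.
Total: 5 × 9 = 45.

45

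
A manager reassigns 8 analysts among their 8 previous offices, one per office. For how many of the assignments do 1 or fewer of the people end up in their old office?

Sum C(8,i)·!(8-i) for i = 0..1:
  i=0: C(8,0)·!8 = 1·14833 = 14833
  i=1: C(8,1)·!7 = 8·1854 = 14832
Total = 29665.

29665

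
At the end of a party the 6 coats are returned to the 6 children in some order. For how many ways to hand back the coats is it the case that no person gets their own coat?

265

The number of derangements of 6 is !6 = Σ_{k=0}^{6} (-1)^k·6!/k!
= 6! - 6!/1! + 6!/2! - 6!/3! + 6!/4! - 6!/5! + 6!/6!
= 720 - 720 + 360 - 120 + 30 - 6 + 1
= 265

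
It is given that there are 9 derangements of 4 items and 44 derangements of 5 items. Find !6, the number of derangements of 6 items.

265

!6 = (6-1)·(!5 + !4) = 5·(44 + 9) = 5·53 = 265.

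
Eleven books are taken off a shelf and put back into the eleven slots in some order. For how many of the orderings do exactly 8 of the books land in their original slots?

Pick the 8 fixed positions: C(11,8) = 165 ways.
The remaining 3 must be deranged: !3 = 2.
Total: 165 × 2 = 330.

330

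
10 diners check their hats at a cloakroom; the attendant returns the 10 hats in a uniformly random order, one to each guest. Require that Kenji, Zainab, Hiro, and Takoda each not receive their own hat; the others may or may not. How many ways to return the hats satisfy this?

Let A_j be the event that the j-th constrained one is fixed. By inclusion-exclusion over the 4 events:
Σ_{j=0}^{4} (-1)^j C(4,j)(10-j)!
= C(4,0)·10! - C(4,1)·9! + C(4,2)·8! - C(4,3)·7! + C(4,4)·6!
= 3628800 - 1451520 + 241920 - 20160 + 720
= 2399760

2399760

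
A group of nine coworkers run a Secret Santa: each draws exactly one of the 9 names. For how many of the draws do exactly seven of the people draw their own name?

Choose which 7 of the 9 are fixed: C(9,7) = 36.
The other 2 form a derangement: !2 = 1.
Total: 36 × 1 = 36.

36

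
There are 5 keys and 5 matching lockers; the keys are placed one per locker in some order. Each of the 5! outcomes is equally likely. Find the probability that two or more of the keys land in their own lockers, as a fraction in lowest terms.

Favorable outcomes: Σ_{i≥2} C(5,i)·!(5-i) = 10·2 + 10·1 + 5·0 + 1·1 = 31.
Total outcomes: 5! = 120.
Probability = 31/120 = 31/120.

31/120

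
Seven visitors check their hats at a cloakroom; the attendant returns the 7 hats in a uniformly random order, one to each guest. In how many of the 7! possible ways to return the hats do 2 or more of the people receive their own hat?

# with exactly i fixed is C(7,i)·!(7-i); sum over i=2..7:
  i=2: C(7,2)·!5 = 21·44 = 924
  i=3: C(7,3)·!4 = 35·9 = 315
  i=4: C(7,4)·!3 = 35·2 = 70
  i=5: C(7,5)·!2 = 21·1 = 21
  i=6: C(7,6)·!1 = 7·0 = 0
  i=7: C(7,7)·!0 = 1·1 = 1
Total = 1331.

1331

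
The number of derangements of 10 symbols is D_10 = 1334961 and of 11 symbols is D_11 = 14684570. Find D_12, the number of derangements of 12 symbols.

176214841

D_12 = (12-1)·(D_11 + D_10) = 11·(14684570 + 1334961) = 11·16019531 = 176214841.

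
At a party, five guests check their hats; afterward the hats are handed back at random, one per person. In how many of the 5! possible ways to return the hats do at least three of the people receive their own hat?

11

Sum C(5,i)·!(5-i) for i = 3..5:
  i=3: C(5,3)·!2 = 10·1 = 10
  i=4: C(5,4)·!1 = 5·0 = 0
  i=5: C(5,5)·!0 = 1·1 = 1
Total = 11.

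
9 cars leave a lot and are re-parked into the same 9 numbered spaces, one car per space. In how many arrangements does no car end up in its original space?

133496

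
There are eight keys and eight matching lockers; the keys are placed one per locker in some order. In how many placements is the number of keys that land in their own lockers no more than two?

37085

Sum C(8,i)·!(8-i) for i = 0..2:
  i=0: C(8,0)·!8 = 1·14833 = 14833
  i=1: C(8,1)·!7 = 8·1854 = 14832
  i=2: C(8,2)·!6 = 28·265 = 7420
Total = 37085.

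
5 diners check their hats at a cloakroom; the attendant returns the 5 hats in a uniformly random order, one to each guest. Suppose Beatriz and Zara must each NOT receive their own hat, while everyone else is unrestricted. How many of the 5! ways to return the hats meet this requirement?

78

Let A_j be the event that the j-th constrained one is fixed. By inclusion-exclusion over the 2 events:
Σ_{j=0}^{2} (-1)^j C(2,j)(5-j)!
= C(2,0)·5! - C(2,1)·4! + C(2,2)·3!
= 120 - 48 + 6
= 78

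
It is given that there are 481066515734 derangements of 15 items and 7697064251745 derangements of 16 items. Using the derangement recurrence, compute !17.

!17 = (17-1)·(!16 + !15) = 16·(7697064251745 + 481066515734) = 16·8178130767479 = 130850092279664.

130850092279664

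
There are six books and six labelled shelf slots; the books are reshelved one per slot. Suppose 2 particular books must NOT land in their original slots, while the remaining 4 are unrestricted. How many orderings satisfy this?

504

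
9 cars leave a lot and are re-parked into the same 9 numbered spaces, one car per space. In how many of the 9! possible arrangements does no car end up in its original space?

133496

Recurrence: !9 = 9·!8 + (-1)^9.
!9 = 9·14833 - 1 = 133496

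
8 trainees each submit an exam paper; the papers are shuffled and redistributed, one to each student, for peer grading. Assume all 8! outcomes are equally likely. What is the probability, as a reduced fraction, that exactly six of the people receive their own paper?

1/1440

Favorable outcomes: C(8,6)·!2 = 28·1 = 28.
Total outcomes: 8! = 40320.
Probability = 28/40320 = 1/1440.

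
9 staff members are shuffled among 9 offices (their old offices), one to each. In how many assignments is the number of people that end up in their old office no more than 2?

333737

# with exactly i fixed is C(9,i)·!(9-i); sum over i=0..2:
  i=0: C(9,0)·!9 = 1·133496 = 133496
  i=1: C(9,1)·!8 = 9·14833 = 133497
  i=2: C(9,2)·!7 = 36·1854 = 66744
Total = 333737.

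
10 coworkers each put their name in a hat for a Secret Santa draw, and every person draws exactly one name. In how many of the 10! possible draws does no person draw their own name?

1334961

The subfactorial !10 = [10!/e] (nearest integer).
10! = 3628800, and 3628800/e ≈ 1334960.92, so !10 = 1334961.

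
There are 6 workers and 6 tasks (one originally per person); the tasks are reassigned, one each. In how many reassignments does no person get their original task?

265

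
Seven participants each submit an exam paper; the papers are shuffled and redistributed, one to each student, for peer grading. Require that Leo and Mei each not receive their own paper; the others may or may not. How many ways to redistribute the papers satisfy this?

Let A_j be the event that the j-th constrained one is fixed. By inclusion-exclusion over the 2 events:
Σ_{j=0}^{2} (-1)^j C(2,j)(7-j)!
= C(2,0)·7! - C(2,1)·6! + C(2,2)·5!
= 5040 - 1440 + 120
= 3720

3720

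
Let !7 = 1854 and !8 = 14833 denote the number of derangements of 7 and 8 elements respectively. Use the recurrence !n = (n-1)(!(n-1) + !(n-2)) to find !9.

!9 = (9-1)·(!8 + !7) = 8·(14833 + 1854) = 8·16687 = 133496.

133496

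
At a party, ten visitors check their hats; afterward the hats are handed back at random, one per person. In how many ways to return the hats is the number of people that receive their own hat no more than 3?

# with exactly i fixed is C(10,i)·!(10-i); sum over i=0..3:
  i=0: C(10,0)·!10 = 1·1334961 = 1334961
  i=1: C(10,1)·!9 = 10·133496 = 1334960
  i=2: C(10,2)·!8 = 45·14833 = 667485
  i=3: C(10,3)·!7 = 120·1854 = 222480
Total = 3559886.

3559886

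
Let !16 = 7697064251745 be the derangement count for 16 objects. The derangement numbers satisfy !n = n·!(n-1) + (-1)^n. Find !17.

!17 = 17·7697064251745 - 1 = 130850092279664.

130850092279664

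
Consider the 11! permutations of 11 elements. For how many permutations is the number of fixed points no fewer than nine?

56

Sum C(11,i)·!(11-i) for i = 9..11:
  i=9: C(11,9)·!2 = 55·1 = 55
  i=10: C(11,10)·!1 = 11·0 = 0
  i=11: C(11,11)·!0 = 1·1 = 1
Total = 56.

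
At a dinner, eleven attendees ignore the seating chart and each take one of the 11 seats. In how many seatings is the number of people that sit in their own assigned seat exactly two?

Choose which 2 of the 11 are fixed: C(11,2) = 55.
The remaining 9 must be deranged: !9 = 133496.
Total: 55 × 133496 = 7342280.

7342280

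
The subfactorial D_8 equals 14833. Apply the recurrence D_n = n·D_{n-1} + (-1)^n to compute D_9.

D_9 = 9·14833 - 1 = 133496.

133496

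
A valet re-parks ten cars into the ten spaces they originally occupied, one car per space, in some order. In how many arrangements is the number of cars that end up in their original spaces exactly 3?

Pick the 3 fixed positions: C(10,3) = 120 ways.
The other 7 form a derangement: !7 = 1854.
Total: 120 × 1854 = 222480.

222480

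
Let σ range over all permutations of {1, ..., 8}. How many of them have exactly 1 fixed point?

14832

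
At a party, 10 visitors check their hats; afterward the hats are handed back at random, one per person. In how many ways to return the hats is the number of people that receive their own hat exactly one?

1334960

Choose which one of the 10 is fixed: C(10,1) = 10.
The remaining 9 must be deranged: !9 = 133496.
Total: 10 × 133496 = 1334960.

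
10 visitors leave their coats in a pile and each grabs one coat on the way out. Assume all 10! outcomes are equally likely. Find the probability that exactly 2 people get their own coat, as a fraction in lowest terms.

2119/11520

Favorable outcomes: C(10,2)·!8 = 45·14833 = 667485.
Total outcomes: 10! = 3628800.
Probability = 667485/3628800 = 2119/11520.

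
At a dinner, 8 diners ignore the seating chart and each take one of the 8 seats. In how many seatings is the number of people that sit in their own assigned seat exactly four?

630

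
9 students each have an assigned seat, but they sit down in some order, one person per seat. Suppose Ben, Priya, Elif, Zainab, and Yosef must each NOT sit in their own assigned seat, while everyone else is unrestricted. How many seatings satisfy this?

205056

Inclusion-exclusion on the 5 forbidden self-matches:
Σ_{j=0}^{5} (-1)^j C(5,j)(9-j)!
= C(5,0)·9! - C(5,1)·8! + C(5,2)·7! - C(5,3)·6! + C(5,4)·5! - C(5,5)·4!
= 362880 - 201600 + 50400 - 7200 + 600 - 24
= 205056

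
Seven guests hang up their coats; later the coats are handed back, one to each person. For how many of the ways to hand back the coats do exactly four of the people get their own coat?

Choose which 4 of the 7 are fixed: C(7,4) = 35.
The remaining 3 must be deranged: !3 = 2.
Total: 35 × 2 = 70.

70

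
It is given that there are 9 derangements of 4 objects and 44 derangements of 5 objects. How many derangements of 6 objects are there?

265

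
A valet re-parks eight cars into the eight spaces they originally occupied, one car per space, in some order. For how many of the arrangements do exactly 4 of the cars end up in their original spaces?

630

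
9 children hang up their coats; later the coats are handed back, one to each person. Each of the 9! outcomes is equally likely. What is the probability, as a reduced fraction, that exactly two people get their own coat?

103/560

Favorable outcomes: C(9,2)·!7 = 36·1854 = 66744.
Total outcomes: 9! = 362880.
Probability = 66744/362880 = 103/560.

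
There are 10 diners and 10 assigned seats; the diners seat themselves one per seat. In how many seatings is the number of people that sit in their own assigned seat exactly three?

Choose which 3 of the 10 are fixed: C(10,3) = 120.
The remaining 7 must be deranged: !7 = 1854.
Total: 120 × 1854 = 222480.

222480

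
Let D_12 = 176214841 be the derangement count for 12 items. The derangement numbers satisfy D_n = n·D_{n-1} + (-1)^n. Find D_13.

2290792932

D_13 = 13·176214841 - 1 = 2290792932.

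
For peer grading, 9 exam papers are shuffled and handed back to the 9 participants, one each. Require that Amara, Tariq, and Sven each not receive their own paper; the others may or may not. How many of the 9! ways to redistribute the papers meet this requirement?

Inclusion-exclusion on the 3 forbidden self-matches:
Σ_{j=0}^{3} (-1)^j C(3,j)(9-j)!
= C(3,0)·9! - C(3,1)·8! + C(3,2)·7! - C(3,3)·6!
= 362880 - 120960 + 15120 - 720
= 256320

256320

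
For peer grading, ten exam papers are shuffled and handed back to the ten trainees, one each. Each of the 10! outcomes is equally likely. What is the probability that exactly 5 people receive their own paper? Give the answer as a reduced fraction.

11/3600

Favorable outcomes: C(10,5)·!5 = 252·44 = 11088.
Total outcomes: 10! = 3628800.
Probability = 11088/3628800 = 11/3600.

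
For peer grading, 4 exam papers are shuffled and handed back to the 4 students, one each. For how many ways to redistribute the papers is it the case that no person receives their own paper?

Recurrence: !4 = 4·!3 + (-1)^4.
!4 = 4·2 + 1 = 9

9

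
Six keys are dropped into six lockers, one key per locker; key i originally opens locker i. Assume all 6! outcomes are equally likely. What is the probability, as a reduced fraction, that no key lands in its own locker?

Favorable outcomes: !6 = 265.
Total outcomes: 6! = 720.
Probability = 265/720 = 53/144.

53/144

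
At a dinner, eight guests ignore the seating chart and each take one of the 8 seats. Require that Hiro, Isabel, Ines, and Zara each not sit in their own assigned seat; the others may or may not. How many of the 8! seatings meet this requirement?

Let A_j be the event that the j-th constrained one is fixed. By inclusion-exclusion over the 4 events:
Σ_{j=0}^{4} (-1)^j C(4,j)(8-j)!
= C(4,0)·8! - C(4,1)·7! + C(4,2)·6! - C(4,3)·5! + C(4,4)·4!
= 40320 - 20160 + 4320 - 480 + 24
= 24024

24024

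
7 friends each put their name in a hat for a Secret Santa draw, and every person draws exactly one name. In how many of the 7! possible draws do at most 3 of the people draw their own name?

# with exactly i fixed is C(7,i)·!(7-i); sum over i=0..3:
  i=0: C(7,0)·!7 = 1·1854 = 1854
  i=1: C(7,1)·!6 = 7·265 = 1855
  i=2: C(7,2)·!5 = 21·44 = 924
  i=3: C(7,3)·!4 = 35·9 = 315
Total = 4948.

4948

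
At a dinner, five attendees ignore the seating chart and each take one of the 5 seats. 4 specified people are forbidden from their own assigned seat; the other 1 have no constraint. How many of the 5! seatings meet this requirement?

Let A_j be the event that the j-th constrained one is fixed. By inclusion-exclusion over the 4 events:
Σ_{j=0}^{4} (-1)^j C(4,j)(5-j)!
= C(4,0)·5! - C(4,1)·4! + C(4,2)·3! - C(4,3)·2! + C(4,4)·1!
= 120 - 96 + 36 - 8 + 1
= 53

53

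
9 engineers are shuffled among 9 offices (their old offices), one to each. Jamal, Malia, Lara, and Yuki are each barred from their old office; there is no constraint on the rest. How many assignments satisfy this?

229080

Inclusion-exclusion on the 4 forbidden self-matches:
Σ_{j=0}^{4} (-1)^j C(4,j)(9-j)!
= C(4,0)·9! - C(4,1)·8! + C(4,2)·7! - C(4,3)·6! + C(4,4)·5!
= 362880 - 161280 + 30240 - 2880 + 120
= 229080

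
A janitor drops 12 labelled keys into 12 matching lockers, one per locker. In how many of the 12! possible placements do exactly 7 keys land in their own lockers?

34848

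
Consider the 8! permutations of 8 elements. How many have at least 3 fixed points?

3235

Sum C(8,i)·!(8-i) for i = 3..8:
  i=3: C(8,3)·!5 = 56·44 = 2464
  i=4: C(8,4)·!4 = 70·9 = 630
  i=5: C(8,5)·!3 = 56·2 = 112
  i=6: C(8,6)·!2 = 28·1 = 28
  i=7: C(8,7)·!1 = 8·0 = 0
  i=8: C(8,8)·!0 = 1·1 = 1
Total = 3235.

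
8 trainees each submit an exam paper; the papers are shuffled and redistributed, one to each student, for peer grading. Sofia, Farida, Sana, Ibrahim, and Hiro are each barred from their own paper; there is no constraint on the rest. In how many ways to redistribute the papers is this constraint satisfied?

21234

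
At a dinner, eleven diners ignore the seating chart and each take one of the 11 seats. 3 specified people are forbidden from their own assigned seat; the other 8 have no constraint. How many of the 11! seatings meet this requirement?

30078720

Inclusion-exclusion on the 3 forbidden self-matches:
Σ_{j=0}^{3} (-1)^j C(3,j)(11-j)!
= C(3,0)·11! - C(3,1)·10! + C(3,2)·9! - C(3,3)·8!
= 39916800 - 10886400 + 1088640 - 40320
= 30078720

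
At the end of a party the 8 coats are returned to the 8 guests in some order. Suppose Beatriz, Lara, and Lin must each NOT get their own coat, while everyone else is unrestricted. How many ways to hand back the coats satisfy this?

Let A_j be the event that the j-th constrained one is fixed. By inclusion-exclusion over the 3 events:
Σ_{j=0}^{3} (-1)^j C(3,j)(8-j)!
= C(3,0)·8! - C(3,1)·7! + C(3,2)·6! - C(3,3)·5!
= 40320 - 15120 + 2160 - 120
= 27240

27240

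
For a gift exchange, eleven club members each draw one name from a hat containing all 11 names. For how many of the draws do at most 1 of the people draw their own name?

Sum C(11,i)·!(11-i) for i = 0..1:
  i=0: C(11,0)·!11 = 1·14684570 = 14684570
  i=1: C(11,1)·!10 = 11·1334961 = 14684571
Total = 29369141.

29369141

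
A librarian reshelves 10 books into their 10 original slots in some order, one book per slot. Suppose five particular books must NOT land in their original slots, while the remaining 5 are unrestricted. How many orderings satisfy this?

2170680

Inclusion-exclusion on the 5 forbidden self-matches:
Σ_{j=0}^{5} (-1)^j C(5,j)(10-j)!
= C(5,0)·10! - C(5,1)·9! + C(5,2)·8! - C(5,3)·7! + C(5,4)·6! - C(5,5)·5!
= 3628800 - 1814400 + 403200 - 50400 + 3600 - 120
= 2170680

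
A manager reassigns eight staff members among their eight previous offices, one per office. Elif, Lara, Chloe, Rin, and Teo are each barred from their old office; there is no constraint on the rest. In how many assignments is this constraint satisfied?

21234

Inclusion-exclusion on the 5 forbidden self-matches:
Σ_{j=0}^{5} (-1)^j C(5,j)(8-j)!
= C(5,0)·8! - C(5,1)·7! + C(5,2)·6! - C(5,3)·5! + C(5,4)·4! - C(5,5)·3!
= 40320 - 25200 + 7200 - 1200 + 120 - 6
= 21234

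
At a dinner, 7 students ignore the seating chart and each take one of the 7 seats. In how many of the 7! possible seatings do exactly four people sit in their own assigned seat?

70

Choose which 4 of the 7 are fixed: C(7,4) = 35.
The remaining 3 must be deranged: !3 = 2.
Total: 35 × 2 = 70.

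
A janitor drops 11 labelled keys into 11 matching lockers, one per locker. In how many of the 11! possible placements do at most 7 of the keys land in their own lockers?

Sum C(11,i)·!(11-i) for i = 0..7:
  i=0: C(11,0)·!11 = 1·14684570 = 14684570
  i=1: C(11,1)·!10 = 11·1334961 = 14684571
  i=2: C(11,2)·!9 = 55·133496 = 7342280
  i=3: C(11,3)·!8 = 165·14833 = 2447445
  i=4: C(11,4)·!7 = 330·1854 = 611820
  i=5: C(11,5)·!6 = 462·265 = 122430
  i=6: C(11,6)·!5 = 462·44 = 20328
  i=7: C(11,7)·!4 = 330·9 = 2970
Total = 39916414.

39916414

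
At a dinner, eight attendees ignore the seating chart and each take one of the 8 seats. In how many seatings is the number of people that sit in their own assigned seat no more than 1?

Sum C(8,i)·!(8-i) for i = 0..1:
  i=0: C(8,0)·!8 = 1·14833 = 14833
  i=1: C(8,1)·!7 = 8·1854 = 14832
Total = 29665.

29665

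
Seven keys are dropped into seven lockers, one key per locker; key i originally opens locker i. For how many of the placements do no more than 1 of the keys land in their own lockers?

# with exactly i fixed is C(7,i)·!(7-i); sum over i=0..1:
  i=0: C(7,0)·!7 = 1·1854 = 1854
  i=1: C(7,1)·!6 = 7·265 = 1855
Total = 3709.

3709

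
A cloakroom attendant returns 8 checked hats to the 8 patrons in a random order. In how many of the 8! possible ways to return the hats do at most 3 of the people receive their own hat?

39549

# with exactly i fixed is C(8,i)·!(8-i); sum over i=0..3:
  i=0: C(8,0)·!8 = 1·14833 = 14833
  i=1: C(8,1)·!7 = 8·1854 = 14832
  i=2: C(8,2)·!6 = 28·265 = 7420
  i=3: C(8,3)·!5 = 56·44 = 2464
Total = 39549.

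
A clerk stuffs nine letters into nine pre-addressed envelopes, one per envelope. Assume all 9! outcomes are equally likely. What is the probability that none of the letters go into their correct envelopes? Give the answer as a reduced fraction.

16687/45360

Favorable outcomes: !9 = 133496.
Total outcomes: 9! = 362880.
Probability = 133496/362880 = 16687/45360.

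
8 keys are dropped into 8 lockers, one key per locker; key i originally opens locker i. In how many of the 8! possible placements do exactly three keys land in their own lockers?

2464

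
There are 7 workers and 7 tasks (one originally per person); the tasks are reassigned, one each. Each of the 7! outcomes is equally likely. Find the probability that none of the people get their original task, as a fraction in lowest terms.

Favorable outcomes: !7 = 1854.
Total outcomes: 7! = 5040.
Probability = 1854/5040 = 103/280.

103/280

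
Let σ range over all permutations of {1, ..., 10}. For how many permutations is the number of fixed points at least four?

68914

# with exactly i fixed is C(10,i)·!(10-i); sum over i=4..10:
  i=4: C(10,4)·!6 = 210·265 = 55650
  i=5: C(10,5)·!5 = 252·44 = 11088
  i=6: C(10,6)·!4 = 210·9 = 1890
  i=7: C(10,7)·!3 = 120·2 = 240
  i=8: C(10,8)·!2 = 45·1 = 45
  i=9: C(10,9)·!1 = 10·0 = 0
  i=10: C(10,10)·!0 = 1·1 = 1
Total = 68914.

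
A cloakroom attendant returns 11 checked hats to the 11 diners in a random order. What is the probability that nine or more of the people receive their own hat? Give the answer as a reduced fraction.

Favorable outcomes: Σ_{i≥9} C(11,i)·!(11-i) = 55·1 + 11·0 + 1·1 = 56.
Total outcomes: 11! = 39916800.
Probability = 56/39916800 = 1/712800.

1/712800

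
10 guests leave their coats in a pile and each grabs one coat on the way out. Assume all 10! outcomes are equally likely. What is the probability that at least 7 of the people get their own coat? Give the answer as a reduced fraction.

143/1814400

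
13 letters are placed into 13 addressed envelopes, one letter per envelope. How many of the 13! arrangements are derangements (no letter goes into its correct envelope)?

!13 = 13! · Σ_{k=0}^{13} (-1)^k/k!
= 13! - 13!/1! + 13!/2! - 13!/3! + 13!/4! - 13!/5! + 13!/6! - 13!/7! + 13!/8! - 13!/9! + 13!/10! - 13!/11! + 13!/12! - 13!/13!
= 6227020800 - 6227020800 + 3113510400 - 1037836800 + 259459200 - 51891840 + 8648640 - 1235520 + 154440 - 17160 + 1716 - 156 + 13 - 1
= 2290792932

2290792932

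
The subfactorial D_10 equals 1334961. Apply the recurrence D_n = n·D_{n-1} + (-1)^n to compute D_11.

D_11 = 11·1334961 - 1 = 14684570.

14684570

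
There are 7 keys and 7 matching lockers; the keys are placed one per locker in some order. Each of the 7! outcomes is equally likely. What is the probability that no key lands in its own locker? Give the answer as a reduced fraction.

Favorable outcomes: !7 = 1854.
Total outcomes: 7! = 5040.
Probability = 1854/5040 = 103/280.

103/280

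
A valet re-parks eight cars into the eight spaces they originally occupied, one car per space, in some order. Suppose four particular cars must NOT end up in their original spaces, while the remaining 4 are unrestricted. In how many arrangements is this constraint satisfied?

24024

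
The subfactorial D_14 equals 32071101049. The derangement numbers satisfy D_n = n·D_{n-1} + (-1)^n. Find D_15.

481066515734

D_15 = 15·32071101049 - 1 = 481066515734.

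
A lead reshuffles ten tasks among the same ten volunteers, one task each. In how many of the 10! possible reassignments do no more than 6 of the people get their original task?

Sum C(10,i)·!(10-i) for i = 0..6:
  i=0: C(10,0)·!10 = 1·1334961 = 1334961
  i=1: C(10,1)·!9 = 10·133496 = 1334960
  i=2: C(10,2)·!8 = 45·14833 = 667485
  i=3: C(10,3)·!7 = 120·1854 = 222480
  i=4: C(10,4)·!6 = 210·265 = 55650
  i=5: C(10,5)·!5 = 252·44 = 11088
  i=6: C(10,6)·!4 = 210·9 = 1890
Total = 3628514.

3628514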